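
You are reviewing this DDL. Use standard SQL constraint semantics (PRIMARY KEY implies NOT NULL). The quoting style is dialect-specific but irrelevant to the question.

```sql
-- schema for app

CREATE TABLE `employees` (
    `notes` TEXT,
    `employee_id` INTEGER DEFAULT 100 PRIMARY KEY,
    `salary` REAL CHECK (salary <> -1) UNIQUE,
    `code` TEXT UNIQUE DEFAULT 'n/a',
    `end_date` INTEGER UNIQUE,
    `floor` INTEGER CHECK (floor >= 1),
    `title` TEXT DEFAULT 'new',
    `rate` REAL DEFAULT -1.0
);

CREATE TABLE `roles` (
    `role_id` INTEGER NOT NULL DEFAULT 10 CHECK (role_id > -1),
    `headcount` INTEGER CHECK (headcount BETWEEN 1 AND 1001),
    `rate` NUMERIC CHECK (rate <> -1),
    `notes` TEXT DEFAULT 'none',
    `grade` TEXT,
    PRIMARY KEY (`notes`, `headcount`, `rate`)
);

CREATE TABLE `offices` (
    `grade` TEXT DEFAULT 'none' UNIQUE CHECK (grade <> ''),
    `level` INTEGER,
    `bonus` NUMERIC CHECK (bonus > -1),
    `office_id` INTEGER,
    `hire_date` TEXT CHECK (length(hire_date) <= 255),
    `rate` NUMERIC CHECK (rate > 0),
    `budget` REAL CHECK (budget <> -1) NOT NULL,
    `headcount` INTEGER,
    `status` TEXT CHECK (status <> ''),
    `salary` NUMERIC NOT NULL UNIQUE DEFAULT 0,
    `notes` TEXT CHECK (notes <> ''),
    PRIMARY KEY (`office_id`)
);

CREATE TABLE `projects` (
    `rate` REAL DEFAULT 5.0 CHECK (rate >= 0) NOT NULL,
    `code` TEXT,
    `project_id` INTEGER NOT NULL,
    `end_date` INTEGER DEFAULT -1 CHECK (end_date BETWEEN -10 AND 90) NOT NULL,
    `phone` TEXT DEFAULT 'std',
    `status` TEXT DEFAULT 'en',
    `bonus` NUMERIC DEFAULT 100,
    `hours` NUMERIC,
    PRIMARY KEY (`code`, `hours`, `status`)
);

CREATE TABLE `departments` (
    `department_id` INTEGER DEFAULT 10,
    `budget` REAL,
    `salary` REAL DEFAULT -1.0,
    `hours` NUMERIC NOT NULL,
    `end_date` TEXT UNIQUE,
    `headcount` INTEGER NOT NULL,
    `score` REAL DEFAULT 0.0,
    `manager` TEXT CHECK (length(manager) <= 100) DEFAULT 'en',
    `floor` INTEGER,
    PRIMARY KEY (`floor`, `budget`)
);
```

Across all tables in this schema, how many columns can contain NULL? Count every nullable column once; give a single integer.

employees: 7 nullable (notes, salary, code, end_date, floor, title, rate — PK (employee_id) and explicit NOT NULL columns excluded).
roles: 1 nullable (grade — PK (notes, headcount, rate) and explicit NOT NULL columns excluded).
offices: 8 nullable (grade, level, bonus, hire_date, rate, headcount, status, notes — PK (office_id) and explicit NOT NULL columns excluded).
projects: 2 nullable (phone, bonus — PK (code, hours, status) and explicit NOT NULL columns excluded).
departments: 5 nullable (department_id, salary, end_date, score, manager — PK (floor, budget) and explicit NOT NULL columns excluded).
Total: 7 + 1 + 8 + 2 + 5 = 23.

23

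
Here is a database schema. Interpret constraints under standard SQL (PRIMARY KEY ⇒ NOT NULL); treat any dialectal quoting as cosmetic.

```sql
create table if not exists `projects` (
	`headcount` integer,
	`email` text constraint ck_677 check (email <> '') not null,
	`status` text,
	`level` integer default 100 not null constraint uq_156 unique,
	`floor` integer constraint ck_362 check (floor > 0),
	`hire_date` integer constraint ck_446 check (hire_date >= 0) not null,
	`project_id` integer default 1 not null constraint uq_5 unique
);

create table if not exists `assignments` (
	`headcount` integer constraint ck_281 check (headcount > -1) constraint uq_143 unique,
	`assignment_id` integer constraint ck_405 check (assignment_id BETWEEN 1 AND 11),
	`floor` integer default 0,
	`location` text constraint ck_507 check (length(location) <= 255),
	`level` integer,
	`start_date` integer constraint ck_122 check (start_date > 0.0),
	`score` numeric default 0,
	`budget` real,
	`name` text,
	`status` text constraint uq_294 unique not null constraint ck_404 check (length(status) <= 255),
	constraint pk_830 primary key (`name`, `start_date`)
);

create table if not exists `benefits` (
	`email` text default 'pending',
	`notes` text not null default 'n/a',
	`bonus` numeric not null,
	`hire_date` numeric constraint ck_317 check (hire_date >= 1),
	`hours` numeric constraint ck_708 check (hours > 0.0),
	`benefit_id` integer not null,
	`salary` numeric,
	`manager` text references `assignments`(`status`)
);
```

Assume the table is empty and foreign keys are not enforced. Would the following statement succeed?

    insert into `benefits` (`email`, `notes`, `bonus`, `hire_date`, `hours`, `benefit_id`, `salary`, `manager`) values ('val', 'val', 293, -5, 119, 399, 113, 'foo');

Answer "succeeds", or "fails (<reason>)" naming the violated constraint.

fails (CHECK on hire_date)

The value -5 for hire_date violates CHECK (hire_date >= 1).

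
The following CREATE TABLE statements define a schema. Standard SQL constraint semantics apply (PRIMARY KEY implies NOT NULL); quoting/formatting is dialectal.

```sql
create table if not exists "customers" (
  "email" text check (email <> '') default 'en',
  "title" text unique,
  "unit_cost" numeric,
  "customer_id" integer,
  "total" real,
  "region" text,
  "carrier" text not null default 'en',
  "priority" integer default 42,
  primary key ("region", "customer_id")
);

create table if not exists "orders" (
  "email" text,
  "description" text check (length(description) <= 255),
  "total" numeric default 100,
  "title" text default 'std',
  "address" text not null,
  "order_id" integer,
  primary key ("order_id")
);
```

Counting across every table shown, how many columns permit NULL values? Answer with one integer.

9

customers: 5 nullable (email, title, unit_cost, total, priority — PK (region, customer_id) and explicit NOT NULL columns excluded).
orders: 4 nullable (email, description, total, title — PK (order_id) and explicit NOT NULL columns excluded).
Total: 5 + 4 = 9.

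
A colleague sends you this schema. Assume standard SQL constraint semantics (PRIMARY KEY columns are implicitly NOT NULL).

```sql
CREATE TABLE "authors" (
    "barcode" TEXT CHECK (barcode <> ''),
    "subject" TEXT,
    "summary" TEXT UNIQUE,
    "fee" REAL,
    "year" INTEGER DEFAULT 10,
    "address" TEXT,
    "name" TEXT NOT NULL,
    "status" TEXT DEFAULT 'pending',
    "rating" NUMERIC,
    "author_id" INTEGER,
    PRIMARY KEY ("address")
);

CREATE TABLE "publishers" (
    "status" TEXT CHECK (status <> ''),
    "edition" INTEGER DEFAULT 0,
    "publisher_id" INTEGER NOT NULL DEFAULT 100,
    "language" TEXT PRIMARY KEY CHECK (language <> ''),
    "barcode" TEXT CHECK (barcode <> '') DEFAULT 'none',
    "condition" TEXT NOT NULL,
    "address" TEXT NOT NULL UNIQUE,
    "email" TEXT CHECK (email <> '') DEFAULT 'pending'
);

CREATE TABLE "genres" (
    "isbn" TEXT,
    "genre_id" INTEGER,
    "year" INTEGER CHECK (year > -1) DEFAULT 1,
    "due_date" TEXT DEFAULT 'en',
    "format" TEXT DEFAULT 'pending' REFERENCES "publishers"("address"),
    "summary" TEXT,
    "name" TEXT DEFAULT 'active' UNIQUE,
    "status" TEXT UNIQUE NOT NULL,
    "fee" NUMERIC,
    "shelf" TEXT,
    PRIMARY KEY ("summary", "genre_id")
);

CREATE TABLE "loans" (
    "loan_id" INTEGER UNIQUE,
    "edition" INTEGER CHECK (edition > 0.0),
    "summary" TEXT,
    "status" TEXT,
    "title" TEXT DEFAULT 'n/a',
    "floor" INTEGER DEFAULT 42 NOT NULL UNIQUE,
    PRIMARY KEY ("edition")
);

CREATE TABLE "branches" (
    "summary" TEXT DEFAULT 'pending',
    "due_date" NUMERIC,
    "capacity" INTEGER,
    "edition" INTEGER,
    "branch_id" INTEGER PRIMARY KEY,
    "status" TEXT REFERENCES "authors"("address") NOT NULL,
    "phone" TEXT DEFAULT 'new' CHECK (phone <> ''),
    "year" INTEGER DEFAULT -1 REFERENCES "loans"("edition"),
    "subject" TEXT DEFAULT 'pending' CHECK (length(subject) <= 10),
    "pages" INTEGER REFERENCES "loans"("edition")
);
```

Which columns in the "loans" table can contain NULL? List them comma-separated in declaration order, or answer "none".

loan_id, summary, status, title

- loan_id: UNIQUE does not imply NOT NULL → nullable.
- edition: part of the PRIMARY KEY, which implies NOT NULL → not nullable.
- summary: no NOT NULL constraint applies → nullable.
- status: no NOT NULL constraint applies → nullable.
- title: DEFAULT only fills an omitted column; an explicit NULL is still allowed → nullable.
- floor: declared NOT NULL → not nullable.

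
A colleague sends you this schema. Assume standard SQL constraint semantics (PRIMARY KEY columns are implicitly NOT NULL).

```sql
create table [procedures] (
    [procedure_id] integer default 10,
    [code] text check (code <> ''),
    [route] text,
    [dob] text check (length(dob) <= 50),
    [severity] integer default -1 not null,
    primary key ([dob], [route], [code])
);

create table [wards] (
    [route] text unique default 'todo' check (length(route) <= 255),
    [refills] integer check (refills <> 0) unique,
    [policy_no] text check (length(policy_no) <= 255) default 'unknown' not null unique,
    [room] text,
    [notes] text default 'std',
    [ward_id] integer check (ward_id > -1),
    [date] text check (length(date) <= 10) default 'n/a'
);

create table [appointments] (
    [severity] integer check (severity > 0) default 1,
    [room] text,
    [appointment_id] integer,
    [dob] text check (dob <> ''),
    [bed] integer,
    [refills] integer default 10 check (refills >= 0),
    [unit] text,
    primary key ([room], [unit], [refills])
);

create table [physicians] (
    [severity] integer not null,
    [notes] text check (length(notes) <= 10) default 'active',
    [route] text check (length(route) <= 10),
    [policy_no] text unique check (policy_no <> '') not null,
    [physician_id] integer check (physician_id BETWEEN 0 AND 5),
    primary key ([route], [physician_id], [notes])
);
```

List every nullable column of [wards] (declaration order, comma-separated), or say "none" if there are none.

route, refills, room, notes, ward_id, date

- route: CHECK does not forbid NULL (a CHECK constraint passes when its expression is NULL) → nullable.
- refills: CHECK does not forbid NULL (a CHECK constraint passes when its expression is NULL) → nullable.
- policy_no: declared NOT NULL → not nullable.
- room: no NOT NULL constraint applies → nullable.
- notes: DEFAULT only fills an omitted column; an explicit NULL is still allowed → nullable.
- ward_id: CHECK does not forbid NULL (a CHECK constraint passes when its expression is NULL) → nullable.
- date: CHECK does not forbid NULL (a CHECK constraint passes when its expression is NULL) → nullable.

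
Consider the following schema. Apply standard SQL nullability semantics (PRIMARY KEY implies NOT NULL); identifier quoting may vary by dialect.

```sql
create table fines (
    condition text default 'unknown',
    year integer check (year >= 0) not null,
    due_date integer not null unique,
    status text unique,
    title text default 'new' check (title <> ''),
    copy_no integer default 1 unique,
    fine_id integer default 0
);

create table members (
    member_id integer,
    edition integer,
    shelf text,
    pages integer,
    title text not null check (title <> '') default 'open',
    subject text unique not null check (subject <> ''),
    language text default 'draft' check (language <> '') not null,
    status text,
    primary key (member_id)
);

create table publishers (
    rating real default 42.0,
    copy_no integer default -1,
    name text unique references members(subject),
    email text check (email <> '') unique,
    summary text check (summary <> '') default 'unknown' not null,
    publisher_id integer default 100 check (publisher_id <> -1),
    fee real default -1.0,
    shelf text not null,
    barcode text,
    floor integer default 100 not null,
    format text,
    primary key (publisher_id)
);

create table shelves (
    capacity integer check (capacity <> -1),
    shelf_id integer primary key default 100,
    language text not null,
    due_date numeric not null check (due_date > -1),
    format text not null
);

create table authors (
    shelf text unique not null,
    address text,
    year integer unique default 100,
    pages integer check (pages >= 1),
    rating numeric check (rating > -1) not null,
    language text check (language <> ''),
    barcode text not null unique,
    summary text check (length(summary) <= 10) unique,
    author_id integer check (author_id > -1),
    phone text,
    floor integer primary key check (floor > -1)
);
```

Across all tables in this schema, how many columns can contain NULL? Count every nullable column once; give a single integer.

24

fines: 5 nullable (condition, status, title, copy_no, fine_id — PK none and explicit NOT NULL columns excluded).
members: 4 nullable (edition, shelf, pages, status — PK (member_id) and explicit NOT NULL columns excluded).
publishers: 7 nullable (rating, copy_no, name, email, fee, barcode, format — PK (publisher_id) and explicit NOT NULL columns excluded).
shelves: 1 nullable (capacity — PK (shelf_id) and explicit NOT NULL columns excluded).
authors: 7 nullable (address, year, pages, language, summary, author_id, phone — PK (floor) and explicit NOT NULL columns excluded).
Total: 5 + 4 + 7 + 1 + 7 = 24.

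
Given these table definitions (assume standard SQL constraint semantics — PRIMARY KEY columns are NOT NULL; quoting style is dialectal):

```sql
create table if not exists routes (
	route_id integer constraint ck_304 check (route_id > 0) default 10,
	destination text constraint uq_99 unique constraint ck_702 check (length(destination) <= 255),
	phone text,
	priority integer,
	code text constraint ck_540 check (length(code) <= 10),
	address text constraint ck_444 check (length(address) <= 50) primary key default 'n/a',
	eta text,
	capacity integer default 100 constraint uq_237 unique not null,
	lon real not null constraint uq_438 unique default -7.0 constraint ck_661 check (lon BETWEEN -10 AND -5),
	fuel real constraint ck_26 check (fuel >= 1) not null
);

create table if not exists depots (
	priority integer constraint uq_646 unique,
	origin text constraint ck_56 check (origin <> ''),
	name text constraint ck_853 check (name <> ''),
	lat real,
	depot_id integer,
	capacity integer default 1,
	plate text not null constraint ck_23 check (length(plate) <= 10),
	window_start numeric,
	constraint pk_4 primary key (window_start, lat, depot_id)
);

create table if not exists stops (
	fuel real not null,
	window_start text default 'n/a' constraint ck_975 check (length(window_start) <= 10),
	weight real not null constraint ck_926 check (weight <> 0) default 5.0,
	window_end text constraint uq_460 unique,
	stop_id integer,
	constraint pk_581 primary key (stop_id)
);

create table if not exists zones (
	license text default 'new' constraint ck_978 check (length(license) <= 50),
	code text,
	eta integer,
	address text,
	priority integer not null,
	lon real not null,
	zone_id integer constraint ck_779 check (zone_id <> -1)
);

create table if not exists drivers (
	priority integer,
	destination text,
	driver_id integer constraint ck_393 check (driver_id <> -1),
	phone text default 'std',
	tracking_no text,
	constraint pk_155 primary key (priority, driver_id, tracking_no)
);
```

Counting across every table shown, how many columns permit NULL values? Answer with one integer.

routes: 6 nullable (route_id, destination, phone, priority, code, eta — PK (address) and explicit NOT NULL columns excluded).
depots: 4 nullable (priority, origin, name, capacity — PK (window_start, lat, depot_id) and explicit NOT NULL columns excluded).
stops: 2 nullable (window_start, window_end — PK (stop_id) and explicit NOT NULL columns excluded).
zones: 5 nullable (license, code, eta, address, zone_id — PK none and explicit NOT NULL columns excluded).
drivers: 2 nullable (destination, phone — PK (priority, driver_id, tracking_no) and explicit NOT NULL columns excluded).
Total: 6 + 4 + 2 + 5 + 2 = 19.

19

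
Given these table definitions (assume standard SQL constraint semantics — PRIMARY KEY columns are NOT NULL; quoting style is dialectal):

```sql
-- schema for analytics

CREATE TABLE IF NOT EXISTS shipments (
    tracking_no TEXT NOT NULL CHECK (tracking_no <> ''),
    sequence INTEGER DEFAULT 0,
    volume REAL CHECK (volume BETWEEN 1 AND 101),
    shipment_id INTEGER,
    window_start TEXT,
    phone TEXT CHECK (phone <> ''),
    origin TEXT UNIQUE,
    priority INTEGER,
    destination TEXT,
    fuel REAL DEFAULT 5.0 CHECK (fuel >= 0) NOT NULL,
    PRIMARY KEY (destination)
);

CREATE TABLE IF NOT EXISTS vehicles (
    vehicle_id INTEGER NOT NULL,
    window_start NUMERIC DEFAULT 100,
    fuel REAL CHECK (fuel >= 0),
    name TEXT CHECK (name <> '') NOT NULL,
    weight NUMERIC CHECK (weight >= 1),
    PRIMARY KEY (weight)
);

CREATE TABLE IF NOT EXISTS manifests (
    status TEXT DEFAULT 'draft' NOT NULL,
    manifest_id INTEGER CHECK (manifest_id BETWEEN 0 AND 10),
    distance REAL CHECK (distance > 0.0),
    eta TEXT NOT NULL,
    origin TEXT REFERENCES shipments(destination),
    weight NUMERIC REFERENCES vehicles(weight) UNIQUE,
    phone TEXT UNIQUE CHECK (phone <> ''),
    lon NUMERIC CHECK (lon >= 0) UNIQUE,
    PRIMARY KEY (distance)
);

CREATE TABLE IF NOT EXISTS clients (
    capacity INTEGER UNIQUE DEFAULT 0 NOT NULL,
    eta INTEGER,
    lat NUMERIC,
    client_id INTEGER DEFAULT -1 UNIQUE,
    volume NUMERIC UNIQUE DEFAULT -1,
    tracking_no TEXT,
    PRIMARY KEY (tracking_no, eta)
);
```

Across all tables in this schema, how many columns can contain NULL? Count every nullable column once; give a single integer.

shipments: 7 nullable (sequence, volume, shipment_id, window_start, phone, origin, priority — PK (destination) and explicit NOT NULL columns excluded).
vehicles: 2 nullable (window_start, fuel — PK (weight) and explicit NOT NULL columns excluded).
manifests: 5 nullable (manifest_id, origin, weight, phone, lon — PK (distance) and explicit NOT NULL columns excluded).
clients: 3 nullable (lat, client_id, volume — PK (tracking_no, eta) and explicit NOT NULL columns excluded).
Total: 7 + 2 + 5 + 3 = 17.

17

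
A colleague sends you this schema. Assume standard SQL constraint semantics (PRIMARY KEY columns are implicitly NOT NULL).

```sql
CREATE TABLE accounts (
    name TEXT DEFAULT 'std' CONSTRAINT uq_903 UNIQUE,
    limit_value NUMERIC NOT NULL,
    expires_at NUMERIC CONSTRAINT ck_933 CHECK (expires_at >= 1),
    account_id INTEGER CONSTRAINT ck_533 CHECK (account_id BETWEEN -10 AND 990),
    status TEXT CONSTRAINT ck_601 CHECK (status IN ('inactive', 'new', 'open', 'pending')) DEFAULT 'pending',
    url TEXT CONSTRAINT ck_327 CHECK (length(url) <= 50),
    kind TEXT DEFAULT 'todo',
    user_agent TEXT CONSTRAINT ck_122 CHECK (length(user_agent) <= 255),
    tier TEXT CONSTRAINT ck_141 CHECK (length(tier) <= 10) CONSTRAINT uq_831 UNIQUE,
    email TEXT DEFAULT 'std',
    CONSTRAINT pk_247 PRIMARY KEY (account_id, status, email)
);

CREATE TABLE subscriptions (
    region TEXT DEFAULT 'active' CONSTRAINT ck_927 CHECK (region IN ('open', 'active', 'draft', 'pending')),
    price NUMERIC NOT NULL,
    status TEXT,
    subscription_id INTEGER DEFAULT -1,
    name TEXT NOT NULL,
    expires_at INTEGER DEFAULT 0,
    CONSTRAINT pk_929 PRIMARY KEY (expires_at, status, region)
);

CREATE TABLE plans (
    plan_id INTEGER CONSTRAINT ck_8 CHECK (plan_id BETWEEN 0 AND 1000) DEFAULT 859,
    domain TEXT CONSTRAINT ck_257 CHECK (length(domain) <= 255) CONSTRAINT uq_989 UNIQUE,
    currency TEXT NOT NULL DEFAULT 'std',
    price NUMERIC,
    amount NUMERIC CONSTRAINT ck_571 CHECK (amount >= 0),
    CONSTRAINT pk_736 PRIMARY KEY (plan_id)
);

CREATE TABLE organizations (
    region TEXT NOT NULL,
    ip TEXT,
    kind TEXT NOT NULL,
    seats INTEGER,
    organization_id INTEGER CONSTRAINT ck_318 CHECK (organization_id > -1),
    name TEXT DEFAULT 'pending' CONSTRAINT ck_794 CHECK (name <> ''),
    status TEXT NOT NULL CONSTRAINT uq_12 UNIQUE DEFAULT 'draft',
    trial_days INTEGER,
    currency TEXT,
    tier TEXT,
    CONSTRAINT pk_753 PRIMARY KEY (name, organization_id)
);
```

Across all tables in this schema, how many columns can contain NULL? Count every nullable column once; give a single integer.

accounts: 6 nullable (name, expires_at, url, kind, user_agent, tier — PK (account_id, status, email) and explicit NOT NULL columns excluded).
subscriptions: 1 nullable (subscription_id — PK (expires_at, status, region) and explicit NOT NULL columns excluded).
plans: 3 nullable (domain, price, amount — PK (plan_id) and explicit NOT NULL columns excluded).
organizations: 5 nullable (ip, seats, trial_days, currency, tier — PK (name, organization_id) and explicit NOT NULL columns excluded).
Total: 6 + 1 + 3 + 5 = 15.

15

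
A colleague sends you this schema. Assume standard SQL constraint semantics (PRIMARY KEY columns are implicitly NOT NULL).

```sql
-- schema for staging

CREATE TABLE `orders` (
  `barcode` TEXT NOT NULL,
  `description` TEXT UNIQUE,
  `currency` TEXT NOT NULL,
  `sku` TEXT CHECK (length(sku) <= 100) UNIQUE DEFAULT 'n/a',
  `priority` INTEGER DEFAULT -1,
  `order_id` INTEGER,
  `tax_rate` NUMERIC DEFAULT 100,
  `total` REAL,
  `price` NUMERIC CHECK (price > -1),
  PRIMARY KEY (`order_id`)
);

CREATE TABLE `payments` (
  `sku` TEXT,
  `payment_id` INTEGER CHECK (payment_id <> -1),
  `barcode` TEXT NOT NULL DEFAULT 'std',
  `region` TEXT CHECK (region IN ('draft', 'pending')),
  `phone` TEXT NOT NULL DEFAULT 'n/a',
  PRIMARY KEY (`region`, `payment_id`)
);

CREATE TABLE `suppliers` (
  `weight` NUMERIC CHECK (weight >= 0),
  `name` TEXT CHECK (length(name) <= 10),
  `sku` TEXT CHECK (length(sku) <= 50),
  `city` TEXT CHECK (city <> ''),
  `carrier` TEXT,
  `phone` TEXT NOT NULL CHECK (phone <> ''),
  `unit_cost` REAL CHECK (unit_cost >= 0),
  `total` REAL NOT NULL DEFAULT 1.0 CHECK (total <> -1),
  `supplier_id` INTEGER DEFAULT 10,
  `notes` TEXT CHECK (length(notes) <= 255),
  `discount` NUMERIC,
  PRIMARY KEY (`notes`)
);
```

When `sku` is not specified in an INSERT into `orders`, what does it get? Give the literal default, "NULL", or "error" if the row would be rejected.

sku has an explicit DEFAULT 'n/a'.
When the column is omitted from an INSERT, that default is used.

'n/a'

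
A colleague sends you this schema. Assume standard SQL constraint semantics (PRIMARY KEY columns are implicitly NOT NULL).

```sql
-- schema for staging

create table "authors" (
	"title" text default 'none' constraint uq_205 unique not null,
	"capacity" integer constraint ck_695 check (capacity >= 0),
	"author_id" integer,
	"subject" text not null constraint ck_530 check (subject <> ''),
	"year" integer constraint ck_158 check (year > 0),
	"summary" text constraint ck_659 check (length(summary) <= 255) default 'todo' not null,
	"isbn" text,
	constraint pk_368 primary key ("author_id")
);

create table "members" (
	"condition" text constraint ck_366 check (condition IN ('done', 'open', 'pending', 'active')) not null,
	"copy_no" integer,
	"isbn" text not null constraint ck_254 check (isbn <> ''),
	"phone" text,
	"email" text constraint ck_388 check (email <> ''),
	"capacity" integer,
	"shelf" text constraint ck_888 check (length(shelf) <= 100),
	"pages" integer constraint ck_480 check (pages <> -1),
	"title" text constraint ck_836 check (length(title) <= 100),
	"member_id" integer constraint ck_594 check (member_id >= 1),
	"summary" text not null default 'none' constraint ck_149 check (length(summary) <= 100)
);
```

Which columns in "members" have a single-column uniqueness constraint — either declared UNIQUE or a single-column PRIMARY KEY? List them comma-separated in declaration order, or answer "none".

- condition: no UNIQUE or single-column PK constraint.
- copy_no: no UNIQUE or single-column PK constraint.
- isbn: no UNIQUE or single-column PK constraint.
- phone: no UNIQUE or single-column PK constraint.
- email: no UNIQUE or single-column PK constraint.
- capacity: no UNIQUE or single-column PK constraint.
- shelf: no UNIQUE or single-column PK constraint.
- pages: no UNIQUE or single-column PK constraint.
- title: no UNIQUE or single-column PK constraint.
- member_id: no UNIQUE or single-column PK constraint.
- summary: no UNIQUE or single-column PK constraint.

none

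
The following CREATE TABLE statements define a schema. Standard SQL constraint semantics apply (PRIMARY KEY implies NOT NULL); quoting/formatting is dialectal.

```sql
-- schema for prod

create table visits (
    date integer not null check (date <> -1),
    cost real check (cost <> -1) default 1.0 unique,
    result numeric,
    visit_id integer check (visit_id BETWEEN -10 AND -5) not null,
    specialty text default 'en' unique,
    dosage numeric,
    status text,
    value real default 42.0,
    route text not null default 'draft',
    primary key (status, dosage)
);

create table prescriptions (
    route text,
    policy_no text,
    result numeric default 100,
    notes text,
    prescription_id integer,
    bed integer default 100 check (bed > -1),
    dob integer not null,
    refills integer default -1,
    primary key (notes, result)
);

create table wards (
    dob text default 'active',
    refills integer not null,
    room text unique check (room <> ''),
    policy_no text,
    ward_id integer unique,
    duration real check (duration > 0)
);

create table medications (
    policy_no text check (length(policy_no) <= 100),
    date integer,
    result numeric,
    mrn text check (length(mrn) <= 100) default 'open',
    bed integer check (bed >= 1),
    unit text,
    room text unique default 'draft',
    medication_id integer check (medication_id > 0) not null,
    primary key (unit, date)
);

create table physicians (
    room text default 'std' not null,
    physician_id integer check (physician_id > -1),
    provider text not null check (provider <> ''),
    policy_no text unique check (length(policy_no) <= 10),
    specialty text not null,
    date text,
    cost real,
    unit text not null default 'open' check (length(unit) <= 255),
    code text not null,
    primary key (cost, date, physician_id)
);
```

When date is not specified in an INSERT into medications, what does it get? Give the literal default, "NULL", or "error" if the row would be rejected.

date has no DEFAULT clause.
Omitting it would insert NULL, but it is part of the PRIMARY KEY, so the INSERT fails.

error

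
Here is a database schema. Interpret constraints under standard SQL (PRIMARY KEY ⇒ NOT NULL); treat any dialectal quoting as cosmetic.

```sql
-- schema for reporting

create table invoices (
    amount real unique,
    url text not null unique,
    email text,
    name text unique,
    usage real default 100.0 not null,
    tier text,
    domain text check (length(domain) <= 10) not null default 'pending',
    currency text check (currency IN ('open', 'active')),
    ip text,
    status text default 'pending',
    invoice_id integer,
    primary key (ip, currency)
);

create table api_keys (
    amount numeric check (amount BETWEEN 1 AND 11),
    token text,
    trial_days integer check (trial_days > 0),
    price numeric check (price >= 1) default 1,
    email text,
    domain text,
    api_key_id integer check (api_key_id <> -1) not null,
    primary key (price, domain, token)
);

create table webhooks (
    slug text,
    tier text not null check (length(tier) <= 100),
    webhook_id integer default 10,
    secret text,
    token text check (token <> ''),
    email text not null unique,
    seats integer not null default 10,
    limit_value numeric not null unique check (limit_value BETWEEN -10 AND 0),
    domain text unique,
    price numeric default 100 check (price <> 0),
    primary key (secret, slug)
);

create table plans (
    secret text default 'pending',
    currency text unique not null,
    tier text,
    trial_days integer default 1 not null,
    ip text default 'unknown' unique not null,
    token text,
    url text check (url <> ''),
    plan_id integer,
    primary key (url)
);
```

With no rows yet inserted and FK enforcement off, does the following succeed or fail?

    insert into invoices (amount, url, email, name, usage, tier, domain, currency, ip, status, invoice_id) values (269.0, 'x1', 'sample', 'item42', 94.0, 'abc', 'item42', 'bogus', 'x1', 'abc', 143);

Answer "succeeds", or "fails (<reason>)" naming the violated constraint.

The value 'bogus' for currency violates CHECK (currency IN ('open', 'active')).

fails (CHECK on currency)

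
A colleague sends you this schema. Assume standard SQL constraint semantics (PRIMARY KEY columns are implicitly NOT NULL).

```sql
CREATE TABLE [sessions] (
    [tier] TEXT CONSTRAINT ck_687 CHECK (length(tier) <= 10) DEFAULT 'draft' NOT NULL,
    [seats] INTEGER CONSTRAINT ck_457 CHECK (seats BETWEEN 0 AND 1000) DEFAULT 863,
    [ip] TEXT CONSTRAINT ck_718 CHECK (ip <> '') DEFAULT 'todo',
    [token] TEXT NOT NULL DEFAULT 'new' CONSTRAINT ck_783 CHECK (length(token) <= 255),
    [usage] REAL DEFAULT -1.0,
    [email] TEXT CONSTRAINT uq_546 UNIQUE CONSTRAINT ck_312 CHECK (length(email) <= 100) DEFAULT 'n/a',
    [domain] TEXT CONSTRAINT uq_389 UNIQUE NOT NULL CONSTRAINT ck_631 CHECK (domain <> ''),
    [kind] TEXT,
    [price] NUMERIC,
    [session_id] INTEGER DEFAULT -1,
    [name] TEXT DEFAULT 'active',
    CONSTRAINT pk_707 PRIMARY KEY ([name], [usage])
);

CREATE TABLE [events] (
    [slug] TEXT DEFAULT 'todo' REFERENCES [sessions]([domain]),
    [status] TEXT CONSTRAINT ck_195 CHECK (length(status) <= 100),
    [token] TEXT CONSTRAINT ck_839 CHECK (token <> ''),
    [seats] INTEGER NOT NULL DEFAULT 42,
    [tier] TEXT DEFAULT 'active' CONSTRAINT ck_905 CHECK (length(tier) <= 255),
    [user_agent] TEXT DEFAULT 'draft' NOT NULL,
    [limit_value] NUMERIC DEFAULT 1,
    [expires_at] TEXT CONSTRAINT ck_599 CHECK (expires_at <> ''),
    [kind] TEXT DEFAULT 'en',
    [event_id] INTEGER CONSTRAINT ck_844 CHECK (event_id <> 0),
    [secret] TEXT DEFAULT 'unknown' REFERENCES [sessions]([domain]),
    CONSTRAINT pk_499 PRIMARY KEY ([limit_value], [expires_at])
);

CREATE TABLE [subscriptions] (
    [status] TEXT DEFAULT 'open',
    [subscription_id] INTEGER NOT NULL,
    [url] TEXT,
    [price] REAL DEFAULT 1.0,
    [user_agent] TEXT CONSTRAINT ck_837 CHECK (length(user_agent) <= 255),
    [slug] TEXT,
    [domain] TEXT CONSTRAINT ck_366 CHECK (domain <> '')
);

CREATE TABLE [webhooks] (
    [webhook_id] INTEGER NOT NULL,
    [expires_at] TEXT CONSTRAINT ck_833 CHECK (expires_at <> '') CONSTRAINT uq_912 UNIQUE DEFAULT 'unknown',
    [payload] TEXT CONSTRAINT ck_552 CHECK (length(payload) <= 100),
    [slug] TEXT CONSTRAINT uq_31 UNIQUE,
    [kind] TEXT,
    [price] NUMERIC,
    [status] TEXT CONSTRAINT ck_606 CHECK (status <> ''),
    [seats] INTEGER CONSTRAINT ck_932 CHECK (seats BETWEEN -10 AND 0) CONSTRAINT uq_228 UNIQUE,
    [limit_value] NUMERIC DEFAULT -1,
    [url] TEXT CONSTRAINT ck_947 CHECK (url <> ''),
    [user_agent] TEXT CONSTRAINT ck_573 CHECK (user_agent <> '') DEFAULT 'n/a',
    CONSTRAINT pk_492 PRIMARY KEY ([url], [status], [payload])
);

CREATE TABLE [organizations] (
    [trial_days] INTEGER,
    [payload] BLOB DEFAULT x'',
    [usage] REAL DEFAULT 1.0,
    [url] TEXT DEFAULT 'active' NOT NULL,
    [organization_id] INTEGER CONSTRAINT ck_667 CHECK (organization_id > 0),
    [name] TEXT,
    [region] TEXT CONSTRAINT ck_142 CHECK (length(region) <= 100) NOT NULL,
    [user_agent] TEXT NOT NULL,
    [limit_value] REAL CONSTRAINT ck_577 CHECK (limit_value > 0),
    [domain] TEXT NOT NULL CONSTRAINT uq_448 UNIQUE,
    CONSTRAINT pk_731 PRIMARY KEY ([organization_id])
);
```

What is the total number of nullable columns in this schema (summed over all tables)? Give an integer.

31

sessions: 6 nullable (seats, ip, email, kind, price, session_id — PK (name, usage) and explicit NOT NULL columns excluded).
events: 7 nullable (slug, status, token, tier, kind, event_id, secret — PK (limit_value, expires_at) and explicit NOT NULL columns excluded).
subscriptions: 6 nullable (status, url, price, user_agent, slug, domain — PK none and explicit NOT NULL columns excluded).
webhooks: 7 nullable (expires_at, slug, kind, price, seats, limit_value, user_agent — PK (url, status, payload) and explicit NOT NULL columns excluded).
organizations: 5 nullable (trial_days, payload, usage, name, limit_value — PK (organization_id) and explicit NOT NULL columns excluded).
Total: 6 + 7 + 6 + 7 + 5 = 31.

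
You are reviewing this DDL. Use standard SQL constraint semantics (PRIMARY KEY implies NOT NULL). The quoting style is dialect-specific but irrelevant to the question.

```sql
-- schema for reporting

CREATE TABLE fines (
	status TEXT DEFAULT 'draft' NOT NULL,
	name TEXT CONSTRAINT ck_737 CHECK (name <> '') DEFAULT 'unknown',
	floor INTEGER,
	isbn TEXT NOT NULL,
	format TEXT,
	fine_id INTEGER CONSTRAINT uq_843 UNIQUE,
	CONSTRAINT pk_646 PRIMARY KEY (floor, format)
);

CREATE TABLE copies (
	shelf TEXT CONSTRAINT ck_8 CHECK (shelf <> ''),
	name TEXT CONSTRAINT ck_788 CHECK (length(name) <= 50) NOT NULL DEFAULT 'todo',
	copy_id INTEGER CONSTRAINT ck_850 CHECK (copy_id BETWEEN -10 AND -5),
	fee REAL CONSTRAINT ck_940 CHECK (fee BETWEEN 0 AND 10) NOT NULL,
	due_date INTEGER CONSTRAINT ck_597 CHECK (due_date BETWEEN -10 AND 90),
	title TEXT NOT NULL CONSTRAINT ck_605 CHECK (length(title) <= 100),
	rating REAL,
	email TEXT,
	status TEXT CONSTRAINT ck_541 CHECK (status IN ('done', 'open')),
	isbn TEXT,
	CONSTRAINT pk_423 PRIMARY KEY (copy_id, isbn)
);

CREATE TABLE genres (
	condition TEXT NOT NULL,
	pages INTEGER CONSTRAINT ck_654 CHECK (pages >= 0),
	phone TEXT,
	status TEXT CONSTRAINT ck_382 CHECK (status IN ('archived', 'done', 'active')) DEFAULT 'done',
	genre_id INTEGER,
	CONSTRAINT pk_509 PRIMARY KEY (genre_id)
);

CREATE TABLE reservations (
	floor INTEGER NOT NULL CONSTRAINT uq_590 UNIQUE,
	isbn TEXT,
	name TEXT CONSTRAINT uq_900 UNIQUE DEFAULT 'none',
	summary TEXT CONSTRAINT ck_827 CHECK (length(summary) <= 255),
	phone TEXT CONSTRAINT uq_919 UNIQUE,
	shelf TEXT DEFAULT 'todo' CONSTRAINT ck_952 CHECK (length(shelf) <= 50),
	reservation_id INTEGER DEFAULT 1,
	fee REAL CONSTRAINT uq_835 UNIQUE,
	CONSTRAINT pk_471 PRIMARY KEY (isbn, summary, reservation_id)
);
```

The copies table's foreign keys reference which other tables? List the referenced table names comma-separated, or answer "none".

No column in copies has a REFERENCES clause.

none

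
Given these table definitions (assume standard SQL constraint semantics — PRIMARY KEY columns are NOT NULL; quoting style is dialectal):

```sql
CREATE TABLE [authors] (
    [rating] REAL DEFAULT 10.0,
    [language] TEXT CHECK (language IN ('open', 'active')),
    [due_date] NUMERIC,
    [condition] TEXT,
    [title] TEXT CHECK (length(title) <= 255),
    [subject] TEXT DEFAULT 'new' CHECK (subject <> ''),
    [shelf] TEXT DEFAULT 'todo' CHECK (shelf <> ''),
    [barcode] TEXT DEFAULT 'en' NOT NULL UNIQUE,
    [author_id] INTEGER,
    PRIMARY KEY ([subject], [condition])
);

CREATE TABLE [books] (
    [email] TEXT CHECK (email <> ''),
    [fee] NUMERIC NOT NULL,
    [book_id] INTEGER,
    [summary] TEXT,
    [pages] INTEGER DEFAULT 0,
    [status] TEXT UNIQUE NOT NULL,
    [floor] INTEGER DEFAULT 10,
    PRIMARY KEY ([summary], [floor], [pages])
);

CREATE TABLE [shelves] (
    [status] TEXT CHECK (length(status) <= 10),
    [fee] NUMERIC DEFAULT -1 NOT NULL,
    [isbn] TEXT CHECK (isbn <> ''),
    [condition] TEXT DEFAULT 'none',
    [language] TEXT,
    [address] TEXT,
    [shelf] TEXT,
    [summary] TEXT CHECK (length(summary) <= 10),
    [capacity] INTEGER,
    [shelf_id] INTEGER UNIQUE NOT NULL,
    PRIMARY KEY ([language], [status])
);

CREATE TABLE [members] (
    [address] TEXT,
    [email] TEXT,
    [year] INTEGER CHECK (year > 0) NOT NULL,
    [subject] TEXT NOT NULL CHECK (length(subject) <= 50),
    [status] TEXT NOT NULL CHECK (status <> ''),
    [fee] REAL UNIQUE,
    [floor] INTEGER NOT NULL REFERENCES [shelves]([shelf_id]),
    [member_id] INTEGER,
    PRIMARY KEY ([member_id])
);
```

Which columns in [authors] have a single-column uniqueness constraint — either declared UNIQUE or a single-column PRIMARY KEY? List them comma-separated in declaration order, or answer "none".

barcode

- rating: no UNIQUE or single-column PK constraint.
- language: no UNIQUE or single-column PK constraint.
- due_date: no UNIQUE or single-column PK constraint.
- condition: part of a composite PRIMARY KEY — only the tuple is unique, not this column on its own.
- title: no UNIQUE or single-column PK constraint.
- subject: part of a composite PRIMARY KEY — only the tuple is unique, not this column on its own.
- shelf: no UNIQUE or single-column PK constraint.
- barcode: declared UNIQUE → unique.
- author_id: no UNIQUE or single-column PK constraint.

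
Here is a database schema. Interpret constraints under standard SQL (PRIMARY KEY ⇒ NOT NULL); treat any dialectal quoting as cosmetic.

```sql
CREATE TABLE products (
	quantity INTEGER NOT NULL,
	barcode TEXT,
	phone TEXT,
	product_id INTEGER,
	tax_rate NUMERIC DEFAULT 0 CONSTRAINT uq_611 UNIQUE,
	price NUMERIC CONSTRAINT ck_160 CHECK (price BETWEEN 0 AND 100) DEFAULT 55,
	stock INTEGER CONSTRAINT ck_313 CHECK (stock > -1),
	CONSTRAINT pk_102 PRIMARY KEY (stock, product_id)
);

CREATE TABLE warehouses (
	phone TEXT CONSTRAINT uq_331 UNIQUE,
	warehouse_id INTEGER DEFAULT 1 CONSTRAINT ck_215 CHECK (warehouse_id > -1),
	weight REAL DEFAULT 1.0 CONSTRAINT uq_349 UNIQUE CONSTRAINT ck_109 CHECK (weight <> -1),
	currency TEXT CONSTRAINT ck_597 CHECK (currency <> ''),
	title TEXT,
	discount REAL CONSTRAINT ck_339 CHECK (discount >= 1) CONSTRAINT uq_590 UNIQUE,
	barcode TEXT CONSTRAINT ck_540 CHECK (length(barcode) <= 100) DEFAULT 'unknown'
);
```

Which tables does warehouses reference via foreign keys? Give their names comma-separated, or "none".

none

No column in warehouses has a REFERENCES clause.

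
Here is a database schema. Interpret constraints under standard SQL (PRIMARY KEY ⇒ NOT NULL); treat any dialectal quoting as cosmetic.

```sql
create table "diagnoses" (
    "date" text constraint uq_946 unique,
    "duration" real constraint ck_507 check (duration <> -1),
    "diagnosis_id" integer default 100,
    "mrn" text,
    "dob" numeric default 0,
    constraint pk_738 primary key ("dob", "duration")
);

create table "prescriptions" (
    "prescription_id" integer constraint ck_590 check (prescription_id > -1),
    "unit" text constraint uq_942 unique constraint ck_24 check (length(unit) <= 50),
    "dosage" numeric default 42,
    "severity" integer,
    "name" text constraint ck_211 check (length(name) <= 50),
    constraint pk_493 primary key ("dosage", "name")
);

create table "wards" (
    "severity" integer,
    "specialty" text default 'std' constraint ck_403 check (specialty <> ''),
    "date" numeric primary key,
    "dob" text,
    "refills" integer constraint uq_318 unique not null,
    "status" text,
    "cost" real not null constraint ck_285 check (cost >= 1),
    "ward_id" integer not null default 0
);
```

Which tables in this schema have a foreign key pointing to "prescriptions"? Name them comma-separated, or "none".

No REFERENCES clause anywhere in the schema names prescriptions.

none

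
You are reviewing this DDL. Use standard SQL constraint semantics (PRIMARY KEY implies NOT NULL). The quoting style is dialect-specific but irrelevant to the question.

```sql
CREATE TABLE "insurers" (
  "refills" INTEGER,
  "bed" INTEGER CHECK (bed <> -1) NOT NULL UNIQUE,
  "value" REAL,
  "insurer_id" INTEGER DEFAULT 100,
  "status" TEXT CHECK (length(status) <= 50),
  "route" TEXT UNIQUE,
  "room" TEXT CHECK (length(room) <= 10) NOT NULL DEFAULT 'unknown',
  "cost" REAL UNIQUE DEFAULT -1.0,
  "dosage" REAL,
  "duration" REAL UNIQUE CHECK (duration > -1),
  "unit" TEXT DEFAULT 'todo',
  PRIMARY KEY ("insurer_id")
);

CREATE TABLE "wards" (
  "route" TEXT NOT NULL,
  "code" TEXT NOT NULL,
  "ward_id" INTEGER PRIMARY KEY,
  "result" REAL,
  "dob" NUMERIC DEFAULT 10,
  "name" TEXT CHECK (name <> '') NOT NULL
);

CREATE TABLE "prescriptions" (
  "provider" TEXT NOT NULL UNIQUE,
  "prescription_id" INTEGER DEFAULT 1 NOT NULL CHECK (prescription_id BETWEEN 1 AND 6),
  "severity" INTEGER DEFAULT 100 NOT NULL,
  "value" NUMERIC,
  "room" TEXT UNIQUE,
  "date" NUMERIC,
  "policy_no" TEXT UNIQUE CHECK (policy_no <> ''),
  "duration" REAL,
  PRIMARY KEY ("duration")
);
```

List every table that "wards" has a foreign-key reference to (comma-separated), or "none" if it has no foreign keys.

none

No column in wards has a REFERENCES clause.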